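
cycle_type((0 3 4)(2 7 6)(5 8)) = 2.3^2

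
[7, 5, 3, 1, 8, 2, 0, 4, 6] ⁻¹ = [6, 3, 5, 2, 7, 1, 8, 0, 4] 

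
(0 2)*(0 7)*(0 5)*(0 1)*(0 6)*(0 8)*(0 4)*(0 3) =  (0 2 7 5 1 6 8 4 3)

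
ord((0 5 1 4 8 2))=6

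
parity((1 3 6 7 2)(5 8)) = odd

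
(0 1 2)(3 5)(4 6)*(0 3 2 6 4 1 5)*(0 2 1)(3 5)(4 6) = (0 3 2 5 1 4 6)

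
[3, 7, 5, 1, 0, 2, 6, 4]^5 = [0, 1, 5, 3, 4, 2, 6, 7]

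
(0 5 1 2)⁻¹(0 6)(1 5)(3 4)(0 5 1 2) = (1 2)(3 4)(5 6)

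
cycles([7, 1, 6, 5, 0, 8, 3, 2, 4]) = (0 7 2 6 3 5 8 4)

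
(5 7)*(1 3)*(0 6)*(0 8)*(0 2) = (0 6 8 2)(1 3)(5 7)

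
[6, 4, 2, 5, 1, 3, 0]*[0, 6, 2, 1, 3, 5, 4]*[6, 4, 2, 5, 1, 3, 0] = [1, 5, 2, 3, 0, 4, 6] 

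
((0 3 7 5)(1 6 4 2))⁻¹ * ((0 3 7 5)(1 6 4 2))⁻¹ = (0 7)(1 4)(2 6)(3 5)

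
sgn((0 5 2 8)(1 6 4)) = -1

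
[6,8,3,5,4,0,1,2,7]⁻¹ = [5,6,7,2,4,3,0,8,1]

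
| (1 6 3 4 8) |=5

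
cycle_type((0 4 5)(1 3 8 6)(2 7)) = 2.3.4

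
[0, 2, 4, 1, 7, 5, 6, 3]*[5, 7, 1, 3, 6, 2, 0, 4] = [5, 1, 6, 7, 4, 2, 0, 3]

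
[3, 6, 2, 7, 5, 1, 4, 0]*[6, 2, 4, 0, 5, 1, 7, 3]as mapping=[0→0, 1→7, 2→4, 3→3, 4→1, 5→2, 6→5, 7→6]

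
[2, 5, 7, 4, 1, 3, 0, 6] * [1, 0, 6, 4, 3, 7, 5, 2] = [6, 7, 2, 3, 0, 4, 1, 5] 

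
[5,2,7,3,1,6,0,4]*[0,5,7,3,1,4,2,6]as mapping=[0→4,1→7,2→6,3→3,4→5,5→2,6→0,7→1]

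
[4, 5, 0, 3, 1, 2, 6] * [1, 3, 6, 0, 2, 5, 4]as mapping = [0→2, 1→5, 2→1, 3→0, 4→3, 5→6, 6→4]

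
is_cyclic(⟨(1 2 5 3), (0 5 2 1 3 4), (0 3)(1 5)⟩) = no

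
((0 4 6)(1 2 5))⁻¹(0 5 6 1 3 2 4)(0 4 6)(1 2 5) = (0 2 3 5 6 4 1)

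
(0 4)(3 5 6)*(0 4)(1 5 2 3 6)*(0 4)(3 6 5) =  (0 4)(1 3 2 6 5)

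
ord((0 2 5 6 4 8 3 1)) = 8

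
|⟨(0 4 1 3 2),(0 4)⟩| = 120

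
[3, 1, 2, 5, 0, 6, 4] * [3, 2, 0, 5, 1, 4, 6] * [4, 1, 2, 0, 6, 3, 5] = [3, 2, 4, 6, 0, 5, 1]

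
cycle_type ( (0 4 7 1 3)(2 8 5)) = 3.5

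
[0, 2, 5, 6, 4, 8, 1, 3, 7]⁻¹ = [0, 6, 1, 7, 4, 2, 3, 8, 5]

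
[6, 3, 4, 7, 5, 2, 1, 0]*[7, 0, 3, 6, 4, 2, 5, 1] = [5, 6, 4, 1, 2, 3, 0, 7]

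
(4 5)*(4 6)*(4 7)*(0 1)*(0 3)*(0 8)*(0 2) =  (0 1 3 8 2)(4 5 6 7)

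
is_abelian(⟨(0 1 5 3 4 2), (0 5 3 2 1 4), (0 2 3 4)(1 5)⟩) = no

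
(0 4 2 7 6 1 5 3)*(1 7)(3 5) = (0 4 2 1 3)(6 7)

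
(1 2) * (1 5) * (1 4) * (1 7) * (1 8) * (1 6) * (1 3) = (1 2 5 4 7 8 6 3)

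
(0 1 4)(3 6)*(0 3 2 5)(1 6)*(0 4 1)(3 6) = (0 3)(2 5 4 6)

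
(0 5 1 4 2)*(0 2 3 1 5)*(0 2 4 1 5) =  (0 2 4 3 5) 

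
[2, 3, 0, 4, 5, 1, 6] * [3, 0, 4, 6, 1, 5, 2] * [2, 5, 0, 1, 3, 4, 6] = [3, 6, 1, 5, 4, 2, 0]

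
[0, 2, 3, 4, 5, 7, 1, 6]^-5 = [0, 3, 4, 5, 7, 6, 2, 1]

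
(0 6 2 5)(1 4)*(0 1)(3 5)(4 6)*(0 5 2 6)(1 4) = (0 1)(2 3)(4 5)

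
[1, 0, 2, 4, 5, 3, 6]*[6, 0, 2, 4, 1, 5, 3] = [0, 6, 2, 1, 5, 4, 3]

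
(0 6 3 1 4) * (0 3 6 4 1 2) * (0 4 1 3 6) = (0 1 3 2 4 6)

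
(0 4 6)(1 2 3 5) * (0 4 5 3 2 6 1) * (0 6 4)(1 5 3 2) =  (0 3 2 1 4 5 6)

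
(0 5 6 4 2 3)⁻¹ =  (0 3 2 4 6 5)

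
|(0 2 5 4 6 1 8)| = 7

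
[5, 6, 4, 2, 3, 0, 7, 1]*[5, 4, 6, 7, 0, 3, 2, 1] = [3, 2, 0, 6, 7, 5, 1, 4]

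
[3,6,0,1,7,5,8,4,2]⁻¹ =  [2,3,8,0,7,5,1,4,6]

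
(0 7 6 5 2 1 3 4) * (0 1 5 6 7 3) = (0 3 4 1) (2 5) 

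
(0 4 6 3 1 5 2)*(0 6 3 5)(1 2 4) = (0 1)(2 6 5 4 3)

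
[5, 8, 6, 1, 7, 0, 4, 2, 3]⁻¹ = [5, 3, 7, 8, 6, 0, 2, 4, 1]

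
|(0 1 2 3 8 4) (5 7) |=6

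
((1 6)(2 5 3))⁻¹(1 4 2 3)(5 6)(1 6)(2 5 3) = (1 3)(2 6 4 5)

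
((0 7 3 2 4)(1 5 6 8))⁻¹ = (0 4 2 3 7)(1 8 6 5)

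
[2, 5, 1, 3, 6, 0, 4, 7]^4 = [0, 1, 2, 3, 4, 5, 6, 7]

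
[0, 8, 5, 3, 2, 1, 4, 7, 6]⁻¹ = [0, 5, 4, 3, 6, 2, 8, 7, 1]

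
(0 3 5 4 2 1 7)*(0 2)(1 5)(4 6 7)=(0 3 1 4)(2 5 6 7)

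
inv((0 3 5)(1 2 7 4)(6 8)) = (0 5 3)(1 4 7 2)(6 8)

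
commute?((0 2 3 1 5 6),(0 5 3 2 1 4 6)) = no:(0 2 3 1 5 6) * (0 5 3 2 1 4 6) = (0 1 3 4 6 5),(0 5 3 2 1 4 6) * (0 2 3 1 5 6) = (0 6 2 5 1 4)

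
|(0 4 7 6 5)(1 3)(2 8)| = 10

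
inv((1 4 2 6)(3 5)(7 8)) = (1 6 2 4)(3 5)(7 8)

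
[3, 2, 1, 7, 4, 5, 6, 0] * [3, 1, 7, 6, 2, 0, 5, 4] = [6, 7, 1, 4, 2, 0, 5, 3]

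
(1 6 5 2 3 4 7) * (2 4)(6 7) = (1 7)(2 3)(4 6 5)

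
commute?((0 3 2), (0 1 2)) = no:(0 3 2) * (0 1 2) = (0 3)(1 2), (0 1 2) * (0 3 2) = (0 1)(2 3)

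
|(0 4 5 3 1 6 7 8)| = 8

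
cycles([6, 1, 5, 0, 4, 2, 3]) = (0 6 3)(2 5)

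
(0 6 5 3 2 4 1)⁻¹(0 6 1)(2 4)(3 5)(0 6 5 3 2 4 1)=(0 6 5)(1 4)(2 3)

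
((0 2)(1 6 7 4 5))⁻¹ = (0 2)(1 5 4 7 6)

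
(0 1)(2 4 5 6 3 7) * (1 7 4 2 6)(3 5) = (0 7 6 5 1)(3 4)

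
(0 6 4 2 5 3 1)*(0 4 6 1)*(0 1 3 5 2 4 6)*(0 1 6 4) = (0 3 6 1 4)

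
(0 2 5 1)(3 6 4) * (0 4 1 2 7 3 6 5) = (0 7 3 5 2)(1 4 6)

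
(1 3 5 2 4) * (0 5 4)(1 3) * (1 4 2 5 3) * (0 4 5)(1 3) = (0 1 5)(2 4 3)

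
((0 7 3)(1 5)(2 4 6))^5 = (0 3 7)(1 5)(2 6 4)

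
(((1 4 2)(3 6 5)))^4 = (1 4 2)(3 6 5)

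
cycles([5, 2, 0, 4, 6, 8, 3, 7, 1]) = (0 5 8 1 2)(3 4 6)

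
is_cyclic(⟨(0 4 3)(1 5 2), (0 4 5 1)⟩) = no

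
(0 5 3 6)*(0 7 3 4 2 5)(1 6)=(1 6 7 3)(2 5 4)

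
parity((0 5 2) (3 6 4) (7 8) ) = odd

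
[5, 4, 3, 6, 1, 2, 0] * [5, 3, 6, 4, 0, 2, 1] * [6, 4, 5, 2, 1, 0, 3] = [5, 6, 1, 4, 2, 3, 0] 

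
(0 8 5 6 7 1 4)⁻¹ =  (0 4 1 7 6 5 8)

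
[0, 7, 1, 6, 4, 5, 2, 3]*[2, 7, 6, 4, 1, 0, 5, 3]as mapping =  [0→2, 1→3, 2→7, 3→5, 4→1, 5→0, 6→6, 7→4]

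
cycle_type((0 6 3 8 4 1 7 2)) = 8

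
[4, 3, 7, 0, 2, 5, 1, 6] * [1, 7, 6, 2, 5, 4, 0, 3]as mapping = [0→5, 1→2, 2→3, 3→1, 4→6, 5→4, 6→7, 7→0]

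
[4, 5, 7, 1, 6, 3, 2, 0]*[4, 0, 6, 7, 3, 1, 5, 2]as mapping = [0→3, 1→1, 2→2, 3→0, 4→5, 5→7, 6→6, 7→4]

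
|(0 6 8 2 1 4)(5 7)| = 6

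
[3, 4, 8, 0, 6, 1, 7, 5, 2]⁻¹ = [3, 5, 8, 0, 1, 7, 4, 6, 2]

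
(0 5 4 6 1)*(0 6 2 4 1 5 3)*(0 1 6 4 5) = (0 3 1 4 2 5 6)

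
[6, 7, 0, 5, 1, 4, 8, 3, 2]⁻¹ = [2, 4, 8, 7, 5, 3, 0, 1, 6]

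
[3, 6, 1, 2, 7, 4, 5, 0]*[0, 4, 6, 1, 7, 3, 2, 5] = [1, 2, 4, 6, 5, 7, 3, 0]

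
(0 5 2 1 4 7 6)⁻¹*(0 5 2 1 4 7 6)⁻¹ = (0 7 1 5 6 4 2)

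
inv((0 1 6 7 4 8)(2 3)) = (0 8 4 7 6 1)(2 3)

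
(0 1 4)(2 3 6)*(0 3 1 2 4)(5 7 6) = (0 2 1)(3 5 7 6 4)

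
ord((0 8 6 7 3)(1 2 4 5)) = 20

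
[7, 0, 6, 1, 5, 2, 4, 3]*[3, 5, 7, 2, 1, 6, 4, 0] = [0, 3, 4, 5, 6, 7, 1, 2]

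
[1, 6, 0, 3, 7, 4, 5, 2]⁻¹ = [2, 0, 7, 3, 5, 6, 1, 4]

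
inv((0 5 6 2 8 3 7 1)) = (0 1 7 3 8 2 6 5)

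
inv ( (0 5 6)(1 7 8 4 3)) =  (0 6 5)(1 3 4 8 7)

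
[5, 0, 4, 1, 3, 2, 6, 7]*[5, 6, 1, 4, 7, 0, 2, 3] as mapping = [0→0, 1→5, 2→7, 3→6, 4→4, 5→1, 6→2, 7→3] 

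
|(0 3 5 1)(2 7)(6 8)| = 4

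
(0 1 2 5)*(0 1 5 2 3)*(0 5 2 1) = (0 2 1 3 5)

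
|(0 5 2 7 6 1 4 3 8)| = 9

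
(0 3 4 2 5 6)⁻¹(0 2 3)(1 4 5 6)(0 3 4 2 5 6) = (0 1 2 6)(3 5 4)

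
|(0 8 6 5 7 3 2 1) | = 8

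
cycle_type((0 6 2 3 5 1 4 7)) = 8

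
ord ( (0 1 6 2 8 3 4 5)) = 8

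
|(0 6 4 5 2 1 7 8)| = 8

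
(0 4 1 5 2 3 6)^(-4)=(0 5 6 1 3 4 2)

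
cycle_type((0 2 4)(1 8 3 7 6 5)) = 3.6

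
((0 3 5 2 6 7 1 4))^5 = (0 7 5 4 6 3 1 2)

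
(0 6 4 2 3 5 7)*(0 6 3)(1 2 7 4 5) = (0 3 1 2)(4 7 6 5)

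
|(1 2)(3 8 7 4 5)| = 10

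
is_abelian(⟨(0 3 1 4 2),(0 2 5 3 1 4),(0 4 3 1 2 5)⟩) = no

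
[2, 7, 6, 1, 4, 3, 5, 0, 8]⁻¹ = [7, 3, 0, 5, 4, 6, 2, 1, 8]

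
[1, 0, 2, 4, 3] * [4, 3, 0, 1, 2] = [3, 4, 0, 2, 1]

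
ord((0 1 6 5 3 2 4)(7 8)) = 14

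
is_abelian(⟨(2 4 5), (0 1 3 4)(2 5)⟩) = no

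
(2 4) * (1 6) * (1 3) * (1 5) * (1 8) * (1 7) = (1 6 3 5 8 7)(2 4)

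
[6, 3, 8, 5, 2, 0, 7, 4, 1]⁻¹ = [5, 8, 4, 1, 7, 3, 0, 6, 2]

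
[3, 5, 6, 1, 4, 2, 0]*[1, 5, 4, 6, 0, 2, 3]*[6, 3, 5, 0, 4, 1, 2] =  [2, 5, 0, 1, 6, 4, 3]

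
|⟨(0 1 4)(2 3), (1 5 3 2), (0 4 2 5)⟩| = 720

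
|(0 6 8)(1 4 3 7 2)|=15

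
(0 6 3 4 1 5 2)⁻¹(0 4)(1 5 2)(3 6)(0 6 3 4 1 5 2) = (0 5 2)(1 6)(3 4)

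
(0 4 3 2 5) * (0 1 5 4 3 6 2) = (0 3)(1 5)(2 4 6)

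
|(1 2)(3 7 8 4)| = 4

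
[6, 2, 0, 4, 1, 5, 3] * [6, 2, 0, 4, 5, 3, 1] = [1, 0, 6, 5, 2, 3, 4]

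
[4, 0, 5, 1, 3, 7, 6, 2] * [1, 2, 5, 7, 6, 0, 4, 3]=[6, 1, 0, 2, 7, 3, 4, 5]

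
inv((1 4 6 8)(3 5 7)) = (1 8 6 4)(3 7 5)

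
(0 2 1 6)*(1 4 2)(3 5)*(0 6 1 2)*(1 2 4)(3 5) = (0 4)(1 2)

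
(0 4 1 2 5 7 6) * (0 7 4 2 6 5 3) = (0 2 3)(1 6 7 5 4)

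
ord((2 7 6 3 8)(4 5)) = 10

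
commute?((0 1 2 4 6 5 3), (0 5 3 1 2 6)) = no:(0 1 2 4 6 5 3)*(0 5 3 1 2 6) = (0 2 4)(1 6 3 5), (0 5 3 1 2 6)*(0 1 2 4 6 5 3) = (0 3 2 5)(1 4 6)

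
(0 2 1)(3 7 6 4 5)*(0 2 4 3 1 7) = (0 4 5 1 2 7 6 3)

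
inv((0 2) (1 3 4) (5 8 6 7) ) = (0 2) (1 4 3) (5 7 6 8) 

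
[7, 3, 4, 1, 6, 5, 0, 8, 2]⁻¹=[6, 3, 8, 1, 2, 5, 4, 0, 7]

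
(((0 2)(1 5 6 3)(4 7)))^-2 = (1 6)(3 5)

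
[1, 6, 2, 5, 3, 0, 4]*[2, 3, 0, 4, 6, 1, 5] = [3, 5, 0, 1, 4, 2, 6]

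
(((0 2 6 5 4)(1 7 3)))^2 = (0 6 4 2 5)(1 3 7)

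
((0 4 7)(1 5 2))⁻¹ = (0 7 4)(1 2 5)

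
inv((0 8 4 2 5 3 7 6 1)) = (0 1 6 7 3 5 2 4 8)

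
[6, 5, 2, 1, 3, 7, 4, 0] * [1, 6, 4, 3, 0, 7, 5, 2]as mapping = [0→5, 1→7, 2→4, 3→6, 4→3, 5→2, 6→0, 7→1]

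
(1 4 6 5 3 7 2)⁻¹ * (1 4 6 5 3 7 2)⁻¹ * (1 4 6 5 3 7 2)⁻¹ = (1 3 4 7 6 2 5)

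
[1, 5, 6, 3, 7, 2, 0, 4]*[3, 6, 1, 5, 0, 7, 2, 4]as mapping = [0→6, 1→7, 2→2, 3→5, 4→4, 5→1, 6→3, 7→0]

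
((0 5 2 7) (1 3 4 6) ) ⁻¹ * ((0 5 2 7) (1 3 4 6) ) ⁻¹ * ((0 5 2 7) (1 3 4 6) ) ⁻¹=(0 5 2 7) (1 3 4 6) 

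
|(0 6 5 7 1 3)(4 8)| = 6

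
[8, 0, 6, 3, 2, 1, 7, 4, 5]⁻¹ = [1, 5, 4, 3, 7, 8, 2, 6, 0]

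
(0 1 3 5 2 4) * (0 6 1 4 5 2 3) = (0 4 6 1)(2 5 3)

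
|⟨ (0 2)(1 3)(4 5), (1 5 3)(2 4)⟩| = 720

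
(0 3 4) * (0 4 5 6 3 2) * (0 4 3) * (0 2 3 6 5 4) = (0 3 4 6 2)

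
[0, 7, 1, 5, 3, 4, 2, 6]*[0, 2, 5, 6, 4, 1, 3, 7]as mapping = [0→0, 1→7, 2→2, 3→1, 4→6, 5→4, 6→5, 7→3]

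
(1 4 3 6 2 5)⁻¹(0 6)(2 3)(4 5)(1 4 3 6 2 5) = (0 2)(1 3)(5 6)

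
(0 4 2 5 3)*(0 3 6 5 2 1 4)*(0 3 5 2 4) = (0 3 5 6 2 4 1)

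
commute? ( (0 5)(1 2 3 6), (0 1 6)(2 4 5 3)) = no: (0 5)(1 2 3 6)*(0 1 6)(2 4 5 3) = (0 3)(1 4 5), (0 1 6)(2 4 5 3)*(0 5)(1 2 3 6) = (0 2 4)(5 6)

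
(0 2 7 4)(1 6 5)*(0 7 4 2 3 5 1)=(0 3 5)(1 6)(2 4 7)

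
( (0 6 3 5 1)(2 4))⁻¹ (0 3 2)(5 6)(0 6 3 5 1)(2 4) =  (1 3)(4 6 5)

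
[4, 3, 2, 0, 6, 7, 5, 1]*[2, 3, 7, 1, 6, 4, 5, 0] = [6, 1, 7, 2, 5, 0, 4, 3]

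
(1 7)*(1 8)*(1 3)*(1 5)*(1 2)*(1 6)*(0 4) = (0 4)(1 7 8 3 5 2 6)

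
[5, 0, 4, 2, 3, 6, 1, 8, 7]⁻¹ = [1, 6, 3, 4, 2, 0, 5, 8, 7]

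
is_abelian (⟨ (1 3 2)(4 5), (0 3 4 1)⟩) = no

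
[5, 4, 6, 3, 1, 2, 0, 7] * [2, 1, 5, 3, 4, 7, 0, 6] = [7, 4, 0, 3, 1, 5, 2, 6]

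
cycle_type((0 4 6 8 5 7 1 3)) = 8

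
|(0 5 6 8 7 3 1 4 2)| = 9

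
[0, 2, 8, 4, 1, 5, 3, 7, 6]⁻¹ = [0, 4, 1, 6, 3, 5, 8, 7, 2]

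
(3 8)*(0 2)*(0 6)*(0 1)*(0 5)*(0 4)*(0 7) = (0 2 6 1 5 4 7)(3 8)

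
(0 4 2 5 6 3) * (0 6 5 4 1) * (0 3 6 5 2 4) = (0 1 3 5 2)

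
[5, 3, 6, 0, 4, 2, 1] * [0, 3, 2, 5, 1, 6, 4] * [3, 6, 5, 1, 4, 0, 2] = [2, 0, 4, 3, 6, 5, 1]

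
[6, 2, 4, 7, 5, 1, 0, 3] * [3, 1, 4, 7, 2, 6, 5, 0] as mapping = [0→5, 1→4, 2→2, 3→0, 4→6, 5→1, 6→3, 7→7] 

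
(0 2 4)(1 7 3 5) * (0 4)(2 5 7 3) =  (0 5 1 3 7 2)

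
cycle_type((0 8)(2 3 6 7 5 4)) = 2.6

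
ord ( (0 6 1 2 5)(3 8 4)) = 15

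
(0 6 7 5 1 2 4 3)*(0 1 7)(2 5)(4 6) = (0 4 3 1 5 7 2 6)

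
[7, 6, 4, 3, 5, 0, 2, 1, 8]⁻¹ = [5, 7, 6, 3, 2, 4, 1, 0, 8]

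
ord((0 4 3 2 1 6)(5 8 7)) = 6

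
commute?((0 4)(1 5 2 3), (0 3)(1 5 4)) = no:(0 4)(1 5 2 3) * (0 3)(1 5 4) = (0 1 4 3 5 2), (0 3)(1 5 4) * (0 4)(1 5 2 3) = (0 1 2 3 4 5)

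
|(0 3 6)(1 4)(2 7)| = 6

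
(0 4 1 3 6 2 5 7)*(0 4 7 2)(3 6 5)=(0 7 4 1 6)(2 3 5)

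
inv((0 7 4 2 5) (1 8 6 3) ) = (0 5 2 4 7) (1 3 6 8) 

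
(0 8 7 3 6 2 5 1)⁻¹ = (0 1 5 2 6 3 7 8)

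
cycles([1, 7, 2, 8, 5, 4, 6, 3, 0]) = (0 1 7 3 8)(4 5)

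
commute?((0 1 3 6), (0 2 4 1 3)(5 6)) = no:(0 1 3 6) * (0 2 4 1 3)(5 6) = (0 3 5 6 2 4 1), (0 2 4 1 3)(5 6) * (0 1 3 6) = (0 2 4 3 1 6 5)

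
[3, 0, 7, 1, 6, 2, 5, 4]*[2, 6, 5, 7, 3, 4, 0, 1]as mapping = [0→7, 1→2, 2→1, 3→6, 4→0, 5→5, 6→4, 7→3]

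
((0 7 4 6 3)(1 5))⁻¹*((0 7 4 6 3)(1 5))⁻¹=(0 6 7 3 4)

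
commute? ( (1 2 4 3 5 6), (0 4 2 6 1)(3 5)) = no: (1 2 4 3 5 6)*(0 4 2 6 1)(3 5) = (0 4 5 1 6), (0 4 2 6 1)(3 5)*(1 2 4 3 5 6) = (0 3 6 2 1)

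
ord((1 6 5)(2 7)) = 6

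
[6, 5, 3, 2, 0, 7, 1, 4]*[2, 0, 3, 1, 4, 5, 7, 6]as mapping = [0→7, 1→5, 2→1, 3→3, 4→2, 5→6, 6→0, 7→4]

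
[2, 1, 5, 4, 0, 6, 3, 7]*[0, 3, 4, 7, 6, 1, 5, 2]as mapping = [0→4, 1→3, 2→1, 3→6, 4→0, 5→5, 6→7, 7→2]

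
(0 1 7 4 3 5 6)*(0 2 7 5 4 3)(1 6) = (0 6 2 7 3 4)(1 5)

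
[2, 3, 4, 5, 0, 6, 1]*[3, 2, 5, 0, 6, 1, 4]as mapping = [0→5, 1→0, 2→6, 3→1, 4→3, 5→4, 6→2]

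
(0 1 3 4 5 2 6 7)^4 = (0 5)(1 2)(3 6)(4 7)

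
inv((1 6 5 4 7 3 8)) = (1 8 3 7 4 5 6)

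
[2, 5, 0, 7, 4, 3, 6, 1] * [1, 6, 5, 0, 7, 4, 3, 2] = [5, 4, 1, 2, 7, 0, 3, 6]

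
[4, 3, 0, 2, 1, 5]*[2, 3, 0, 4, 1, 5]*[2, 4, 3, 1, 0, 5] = [4, 0, 3, 2, 1, 5]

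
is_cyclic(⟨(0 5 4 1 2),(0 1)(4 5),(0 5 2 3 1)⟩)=no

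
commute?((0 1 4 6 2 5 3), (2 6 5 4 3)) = no:(0 1 4 6 2 5 3) * (2 6 5 4 3) = (0 1 3)(2 4 5), (2 6 5 4 3) * (0 1 4 6 2 5 3) = (0 1 4)(3 5 6)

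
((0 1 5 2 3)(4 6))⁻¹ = (0 3 2 5 1)(4 6)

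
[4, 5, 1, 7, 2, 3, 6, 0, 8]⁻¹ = [7, 2, 4, 5, 0, 1, 6, 3, 8]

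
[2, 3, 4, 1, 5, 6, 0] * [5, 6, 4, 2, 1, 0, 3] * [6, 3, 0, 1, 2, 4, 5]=[2, 0, 3, 5, 6, 1, 4]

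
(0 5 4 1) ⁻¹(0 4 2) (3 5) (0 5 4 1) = (1 2 5) (3 4) 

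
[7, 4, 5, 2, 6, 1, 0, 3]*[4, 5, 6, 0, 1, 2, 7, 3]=[3, 1, 2, 6, 7, 5, 4, 0]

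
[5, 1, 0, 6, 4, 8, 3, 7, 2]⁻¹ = [2, 1, 8, 6, 4, 0, 3, 7, 5]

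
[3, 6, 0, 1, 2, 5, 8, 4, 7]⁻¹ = [2, 3, 4, 0, 7, 5, 1, 8, 6]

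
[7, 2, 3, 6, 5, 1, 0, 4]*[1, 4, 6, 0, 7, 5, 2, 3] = [3, 6, 0, 2, 5, 4, 1, 7]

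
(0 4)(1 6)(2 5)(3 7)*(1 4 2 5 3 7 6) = (0 2 3 6 4)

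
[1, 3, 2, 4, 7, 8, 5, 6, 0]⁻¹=[8, 0, 2, 1, 3, 6, 7, 4, 5]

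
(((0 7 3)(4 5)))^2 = (0 3 7)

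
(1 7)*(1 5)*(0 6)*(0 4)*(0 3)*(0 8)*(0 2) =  (0 6 4 3 8 2)(1 7 5)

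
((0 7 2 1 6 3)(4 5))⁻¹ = (0 3 6 1 2 7)(4 5)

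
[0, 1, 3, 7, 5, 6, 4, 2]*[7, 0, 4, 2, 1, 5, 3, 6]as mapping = [0→7, 1→0, 2→2, 3→6, 4→5, 5→3, 6→1, 7→4]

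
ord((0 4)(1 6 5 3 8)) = 10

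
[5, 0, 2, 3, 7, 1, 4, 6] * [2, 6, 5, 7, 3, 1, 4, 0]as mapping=[0→1, 1→2, 2→5, 3→7, 4→0, 5→6, 6→3, 7→4]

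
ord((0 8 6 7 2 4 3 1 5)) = 9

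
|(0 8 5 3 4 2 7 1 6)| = 9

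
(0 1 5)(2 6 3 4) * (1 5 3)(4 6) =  (0 5)(1 3 6)(2 4)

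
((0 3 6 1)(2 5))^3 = (0 1 6 3)(2 5)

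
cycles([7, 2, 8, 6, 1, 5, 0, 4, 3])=(0 7 4 1 2 8 3 6)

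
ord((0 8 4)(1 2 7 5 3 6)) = 6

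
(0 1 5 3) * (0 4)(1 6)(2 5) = (0 6 1 2 5 3 4)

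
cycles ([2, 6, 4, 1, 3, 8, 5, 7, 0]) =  (0 2 4 3 1 6 5 8)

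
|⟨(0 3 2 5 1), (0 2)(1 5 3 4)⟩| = 360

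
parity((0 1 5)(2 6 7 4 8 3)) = odd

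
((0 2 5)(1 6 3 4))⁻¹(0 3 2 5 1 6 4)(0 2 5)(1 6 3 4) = (0 6 3 1 2 4 5)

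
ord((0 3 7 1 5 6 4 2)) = 8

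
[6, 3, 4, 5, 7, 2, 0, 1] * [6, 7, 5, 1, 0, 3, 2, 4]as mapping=[0→2, 1→1, 2→0, 3→3, 4→4, 5→5, 6→6, 7→7]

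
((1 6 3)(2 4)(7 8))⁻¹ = (1 3 6)(2 4)(7 8)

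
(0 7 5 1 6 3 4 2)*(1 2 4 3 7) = (0 1 6 7 5 2)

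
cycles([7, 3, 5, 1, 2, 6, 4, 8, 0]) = (0 7 8)(1 3)(2 5 6 4)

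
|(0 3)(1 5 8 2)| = 4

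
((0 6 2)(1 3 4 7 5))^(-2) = (0 6 2)(1 7 3 5 4)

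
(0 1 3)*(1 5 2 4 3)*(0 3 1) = (0 5 2 4 1)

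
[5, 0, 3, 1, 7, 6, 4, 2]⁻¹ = [1, 3, 7, 2, 6, 0, 5, 4]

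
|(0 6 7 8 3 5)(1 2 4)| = 6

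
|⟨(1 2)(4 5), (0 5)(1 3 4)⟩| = 720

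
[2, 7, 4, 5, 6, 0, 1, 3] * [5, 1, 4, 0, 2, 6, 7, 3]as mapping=[0→4, 1→3, 2→2, 3→6, 4→7, 5→5, 6→1, 7→0]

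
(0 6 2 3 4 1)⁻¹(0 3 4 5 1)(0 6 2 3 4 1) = (0 6 4 1 5)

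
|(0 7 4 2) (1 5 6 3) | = 4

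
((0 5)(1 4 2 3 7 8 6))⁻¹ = (0 5)(1 6 8 7 3 2 4)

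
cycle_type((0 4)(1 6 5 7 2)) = 2.5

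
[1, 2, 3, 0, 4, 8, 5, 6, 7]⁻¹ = [3, 0, 1, 2, 4, 6, 7, 8, 5]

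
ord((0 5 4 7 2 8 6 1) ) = 8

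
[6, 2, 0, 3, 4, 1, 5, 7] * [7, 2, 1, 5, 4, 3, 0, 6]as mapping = [0→0, 1→1, 2→7, 3→5, 4→4, 5→2, 6→3, 7→6]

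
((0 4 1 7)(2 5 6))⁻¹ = (0 7 1 4)(2 6 5)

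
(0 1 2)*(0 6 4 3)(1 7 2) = (0 7 2 6 4 3)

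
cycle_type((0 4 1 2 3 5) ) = 6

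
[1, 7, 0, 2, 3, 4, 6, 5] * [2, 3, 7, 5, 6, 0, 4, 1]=[3, 1, 2, 7, 5, 6, 4, 0]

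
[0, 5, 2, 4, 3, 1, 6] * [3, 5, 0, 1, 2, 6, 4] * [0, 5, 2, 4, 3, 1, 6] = [4, 6, 0, 2, 5, 1, 3]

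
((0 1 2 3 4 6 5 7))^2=(0 2 4 5)(1 3 6 7)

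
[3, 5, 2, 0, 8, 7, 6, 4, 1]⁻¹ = [3, 8, 2, 0, 7, 1, 6, 5, 4]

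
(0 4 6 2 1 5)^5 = (0 5 1 2 6 4)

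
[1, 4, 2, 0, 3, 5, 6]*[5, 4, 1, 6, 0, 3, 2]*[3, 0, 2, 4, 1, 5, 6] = [1, 3, 0, 5, 6, 4, 2]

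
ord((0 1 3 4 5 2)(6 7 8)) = 6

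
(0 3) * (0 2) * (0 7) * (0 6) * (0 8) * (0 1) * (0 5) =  (0 3 2 7 6 8 1 5)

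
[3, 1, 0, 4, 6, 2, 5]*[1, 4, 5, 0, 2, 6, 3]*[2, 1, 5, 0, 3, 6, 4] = [2, 3, 1, 5, 0, 6, 4]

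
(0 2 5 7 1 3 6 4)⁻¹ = (0 4 6 3 1 7 5 2)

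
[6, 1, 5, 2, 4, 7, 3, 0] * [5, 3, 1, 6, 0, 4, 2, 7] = [2, 3, 4, 1, 0, 7, 6, 5]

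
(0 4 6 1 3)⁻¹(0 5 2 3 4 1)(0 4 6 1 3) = (0 6 3 4 5 2)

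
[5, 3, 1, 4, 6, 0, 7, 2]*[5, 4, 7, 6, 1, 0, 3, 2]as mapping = [0→0, 1→6, 2→4, 3→1, 4→3, 5→5, 6→2, 7→7]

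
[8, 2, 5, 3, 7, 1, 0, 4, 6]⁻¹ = [6, 5, 1, 3, 7, 2, 8, 4, 0]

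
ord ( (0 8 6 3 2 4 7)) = 7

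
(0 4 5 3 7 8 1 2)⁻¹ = (0 2 1 8 7 3 5 4)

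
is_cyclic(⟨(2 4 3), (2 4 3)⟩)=yes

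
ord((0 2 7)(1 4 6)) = 3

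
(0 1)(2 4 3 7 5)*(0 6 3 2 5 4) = (0 1 6 3 7 4 2)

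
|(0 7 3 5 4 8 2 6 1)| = 9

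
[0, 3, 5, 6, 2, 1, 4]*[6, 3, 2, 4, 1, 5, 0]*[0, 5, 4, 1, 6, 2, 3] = [3, 6, 2, 0, 4, 1, 5]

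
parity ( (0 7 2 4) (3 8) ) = even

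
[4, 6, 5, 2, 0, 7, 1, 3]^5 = [4, 6, 5, 2, 0, 7, 1, 3]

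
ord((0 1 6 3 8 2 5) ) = 7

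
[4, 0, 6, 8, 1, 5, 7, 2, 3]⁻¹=[1, 4, 7, 8, 0, 5, 2, 6, 3]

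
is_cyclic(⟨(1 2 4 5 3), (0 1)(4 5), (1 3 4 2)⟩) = no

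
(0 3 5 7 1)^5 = ()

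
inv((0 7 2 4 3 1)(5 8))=(0 1 3 4 2 7)(5 8)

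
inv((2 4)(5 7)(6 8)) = (2 4)(5 7)(6 8)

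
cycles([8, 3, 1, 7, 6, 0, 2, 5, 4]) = (0 8 4 6 2 1 3 7 5)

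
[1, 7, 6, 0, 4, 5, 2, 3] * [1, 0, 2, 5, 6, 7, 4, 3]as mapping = [0→0, 1→3, 2→4, 3→1, 4→6, 5→7, 6→2, 7→5]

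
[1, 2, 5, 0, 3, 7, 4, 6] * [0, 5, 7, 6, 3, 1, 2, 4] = [5, 7, 1, 0, 6, 4, 3, 2]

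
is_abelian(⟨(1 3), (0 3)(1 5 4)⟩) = no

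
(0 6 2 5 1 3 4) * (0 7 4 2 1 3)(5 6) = (0 5 3 2 6 1)(4 7)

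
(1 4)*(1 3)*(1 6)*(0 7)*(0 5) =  (0 7 5)(1 4 3 6)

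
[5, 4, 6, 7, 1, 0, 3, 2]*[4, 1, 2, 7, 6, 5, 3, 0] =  [5, 6, 3, 0, 1, 4, 7, 2]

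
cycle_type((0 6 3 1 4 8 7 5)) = 8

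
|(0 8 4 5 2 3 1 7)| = 8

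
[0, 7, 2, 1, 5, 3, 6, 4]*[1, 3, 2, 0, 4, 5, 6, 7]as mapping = [0→1, 1→7, 2→2, 3→3, 4→5, 5→0, 6→6, 7→4]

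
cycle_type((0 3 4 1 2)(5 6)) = 2.5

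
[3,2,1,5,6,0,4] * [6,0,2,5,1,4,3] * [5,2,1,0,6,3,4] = [3,1,5,6,0,4,2]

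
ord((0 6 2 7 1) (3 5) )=10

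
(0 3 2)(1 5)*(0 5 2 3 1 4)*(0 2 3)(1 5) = (0 5 4 2 1 3)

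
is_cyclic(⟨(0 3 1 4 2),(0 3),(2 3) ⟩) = no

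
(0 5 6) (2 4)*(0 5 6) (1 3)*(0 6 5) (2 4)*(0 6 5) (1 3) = () 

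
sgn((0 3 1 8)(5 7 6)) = -1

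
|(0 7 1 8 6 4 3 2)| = 8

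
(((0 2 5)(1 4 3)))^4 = (0 2 5)(1 4 3)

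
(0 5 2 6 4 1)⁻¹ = (0 1 4 6 2 5)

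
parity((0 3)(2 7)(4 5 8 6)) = odd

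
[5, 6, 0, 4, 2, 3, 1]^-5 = [0, 6, 2, 3, 4, 5, 1]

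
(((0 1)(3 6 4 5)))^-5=(0 1)(3 5 4 6)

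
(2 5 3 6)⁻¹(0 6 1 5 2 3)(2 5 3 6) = (0 2 1 3 5 6)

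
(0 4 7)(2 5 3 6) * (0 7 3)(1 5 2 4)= (0 1 5)(3 6 4)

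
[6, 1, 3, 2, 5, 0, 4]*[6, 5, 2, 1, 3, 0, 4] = [4, 5, 1, 2, 0, 6, 3]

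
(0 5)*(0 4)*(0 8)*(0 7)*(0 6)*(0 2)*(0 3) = (0 5 4 8 7 6 2 3)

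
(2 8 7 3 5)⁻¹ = (2 5 3 7 8)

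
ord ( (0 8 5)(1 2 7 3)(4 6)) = 12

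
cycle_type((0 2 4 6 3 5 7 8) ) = 8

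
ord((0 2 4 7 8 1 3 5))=8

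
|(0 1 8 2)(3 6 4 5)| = 4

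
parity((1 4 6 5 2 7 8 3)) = odd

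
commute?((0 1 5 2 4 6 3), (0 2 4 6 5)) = no:(0 1 5 2 4 6 3) * (0 2 4 6 5) = (0 1)(2 6 3)(4 5), (0 2 4 6 5) * (0 1 5 2 4 6 3) = (0 4 3)(1 5)(2 6)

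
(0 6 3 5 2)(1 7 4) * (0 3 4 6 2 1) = (0 2 3 5 1 7 6 4)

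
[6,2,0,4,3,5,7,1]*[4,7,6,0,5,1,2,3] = [2,6,4,5,0,1,3,7]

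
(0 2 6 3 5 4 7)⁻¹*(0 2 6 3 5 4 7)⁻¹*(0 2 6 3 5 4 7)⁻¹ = (0 5 2 4 6 7 3)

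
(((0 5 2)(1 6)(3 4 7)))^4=(0 5 2)(3 4 7)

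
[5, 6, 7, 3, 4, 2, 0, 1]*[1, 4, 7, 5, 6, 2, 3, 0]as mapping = [0→2, 1→3, 2→0, 3→5, 4→6, 5→7, 6→1, 7→4]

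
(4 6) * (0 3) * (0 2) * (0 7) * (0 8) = (0 3 2 7 8)(4 6)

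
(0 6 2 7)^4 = ()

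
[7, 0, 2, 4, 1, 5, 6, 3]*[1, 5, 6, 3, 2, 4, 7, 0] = [0, 1, 6, 2, 5, 4, 7, 3]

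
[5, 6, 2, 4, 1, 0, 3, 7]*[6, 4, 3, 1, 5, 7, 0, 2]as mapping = [0→7, 1→0, 2→3, 3→5, 4→4, 5→6, 6→1, 7→2]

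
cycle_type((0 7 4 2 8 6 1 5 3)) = 9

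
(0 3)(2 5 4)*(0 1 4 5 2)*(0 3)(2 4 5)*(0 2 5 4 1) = (0 2 1 4 3)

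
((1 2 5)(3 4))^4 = (1 2 5)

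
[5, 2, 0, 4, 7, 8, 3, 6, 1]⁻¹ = [2, 8, 1, 6, 3, 0, 7, 4, 5]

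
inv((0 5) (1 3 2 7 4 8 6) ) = (0 5) (1 6 8 4 7 2 3) 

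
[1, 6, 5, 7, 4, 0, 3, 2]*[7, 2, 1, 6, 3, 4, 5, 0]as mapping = [0→2, 1→5, 2→4, 3→0, 4→3, 5→7, 6→6, 7→1]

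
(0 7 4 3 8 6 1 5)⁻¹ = (0 5 1 6 8 3 4 7)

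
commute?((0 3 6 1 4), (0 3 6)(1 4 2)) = no:(0 3 6 1 4) * (0 3 6)(1 4 2) = (0 6 4 3)(1 2), (0 3 6)(1 4 2) * (0 3 6 1 4) = (0 6 3 1)(2 4)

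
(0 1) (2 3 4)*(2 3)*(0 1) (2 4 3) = (2 4) 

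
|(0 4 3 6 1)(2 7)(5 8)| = 10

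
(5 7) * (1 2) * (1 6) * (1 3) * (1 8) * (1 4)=(1 2 6 3 8 4)(5 7)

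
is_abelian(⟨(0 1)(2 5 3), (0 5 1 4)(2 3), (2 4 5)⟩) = no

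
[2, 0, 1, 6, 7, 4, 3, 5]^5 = [1, 2, 0, 6, 5, 7, 3, 4]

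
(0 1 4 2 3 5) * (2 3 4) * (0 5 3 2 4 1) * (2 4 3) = (1 3 2)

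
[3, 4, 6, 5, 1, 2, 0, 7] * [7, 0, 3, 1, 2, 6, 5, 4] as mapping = [0→1, 1→2, 2→5, 3→6, 4→0, 5→3, 6→7, 7→4] 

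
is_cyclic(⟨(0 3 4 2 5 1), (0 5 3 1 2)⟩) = no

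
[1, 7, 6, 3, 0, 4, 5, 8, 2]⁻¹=[4, 0, 8, 3, 5, 6, 2, 1, 7]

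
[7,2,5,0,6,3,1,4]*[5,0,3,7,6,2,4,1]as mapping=[0→1,1→3,2→2,3→5,4→4,5→7,6→0,7→6]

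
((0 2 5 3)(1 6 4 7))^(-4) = ()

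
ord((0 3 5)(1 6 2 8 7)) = 15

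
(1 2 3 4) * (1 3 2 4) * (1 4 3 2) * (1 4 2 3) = (2 4 3)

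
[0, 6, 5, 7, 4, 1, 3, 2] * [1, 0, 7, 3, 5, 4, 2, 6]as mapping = [0→1, 1→2, 2→4, 3→6, 4→5, 5→0, 6→3, 7→7]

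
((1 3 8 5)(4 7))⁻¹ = (1 5 8 3)(4 7)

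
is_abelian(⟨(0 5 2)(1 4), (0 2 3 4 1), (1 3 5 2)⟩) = no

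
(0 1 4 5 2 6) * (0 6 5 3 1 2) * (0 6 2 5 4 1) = (0 5 6 2 4 3)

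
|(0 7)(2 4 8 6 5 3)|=6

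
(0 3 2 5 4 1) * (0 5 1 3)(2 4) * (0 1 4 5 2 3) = (0 1 2 4)(3 5)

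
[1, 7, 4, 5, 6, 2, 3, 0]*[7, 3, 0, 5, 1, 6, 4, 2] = [3, 2, 1, 6, 4, 0, 5, 7]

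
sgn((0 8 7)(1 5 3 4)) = -1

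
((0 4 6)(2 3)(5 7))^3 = (2 3)(5 7)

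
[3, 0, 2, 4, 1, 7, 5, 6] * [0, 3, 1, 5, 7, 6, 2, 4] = [5, 0, 1, 7, 3, 4, 6, 2]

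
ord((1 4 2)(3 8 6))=3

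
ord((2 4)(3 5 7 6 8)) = 10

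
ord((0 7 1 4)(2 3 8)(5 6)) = 12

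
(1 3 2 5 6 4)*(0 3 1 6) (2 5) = (0 3 5) (4 6) 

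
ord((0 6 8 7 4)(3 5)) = 10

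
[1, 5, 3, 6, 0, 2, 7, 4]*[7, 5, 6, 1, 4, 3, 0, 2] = [5, 3, 1, 0, 7, 6, 2, 4]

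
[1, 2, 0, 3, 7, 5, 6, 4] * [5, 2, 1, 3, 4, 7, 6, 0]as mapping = [0→2, 1→1, 2→5, 3→3, 4→0, 5→7, 6→6, 7→4]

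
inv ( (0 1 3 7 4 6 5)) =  (0 5 6 4 7 3 1)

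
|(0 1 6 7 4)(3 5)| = 10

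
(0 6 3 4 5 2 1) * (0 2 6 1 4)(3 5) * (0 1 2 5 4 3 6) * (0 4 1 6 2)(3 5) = (1 3 6)(2 5 4)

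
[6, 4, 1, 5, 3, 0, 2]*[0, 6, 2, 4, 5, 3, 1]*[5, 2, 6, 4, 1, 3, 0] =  [2, 3, 0, 4, 1, 5, 6]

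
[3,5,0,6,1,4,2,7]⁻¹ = [2,4,6,0,5,1,3,7]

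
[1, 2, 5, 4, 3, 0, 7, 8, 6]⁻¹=[5, 0, 1, 4, 3, 2, 8, 6, 7]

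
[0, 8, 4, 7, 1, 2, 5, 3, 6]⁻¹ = [0, 4, 5, 7, 2, 6, 8, 3, 1]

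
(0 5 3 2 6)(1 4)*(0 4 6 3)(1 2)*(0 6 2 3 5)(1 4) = (1 2 5 6)(3 4)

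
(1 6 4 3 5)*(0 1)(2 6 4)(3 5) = (0 1 4 5)(2 6)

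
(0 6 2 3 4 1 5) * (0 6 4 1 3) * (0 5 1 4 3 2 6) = (0 3 4 2 5)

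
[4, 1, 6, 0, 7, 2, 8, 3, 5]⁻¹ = [3, 1, 5, 7, 0, 8, 2, 4, 6]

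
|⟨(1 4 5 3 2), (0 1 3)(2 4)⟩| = 720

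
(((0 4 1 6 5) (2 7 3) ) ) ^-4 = (0 4 1 6 5) (2 3 7) 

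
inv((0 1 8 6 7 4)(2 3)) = (0 4 7 6 8 1)(2 3)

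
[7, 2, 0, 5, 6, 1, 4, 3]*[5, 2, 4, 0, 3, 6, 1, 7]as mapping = [0→7, 1→4, 2→5, 3→6, 4→1, 5→2, 6→3, 7→0]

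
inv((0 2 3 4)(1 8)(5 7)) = (0 4 3 2)(1 8)(5 7)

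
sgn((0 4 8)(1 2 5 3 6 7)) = -1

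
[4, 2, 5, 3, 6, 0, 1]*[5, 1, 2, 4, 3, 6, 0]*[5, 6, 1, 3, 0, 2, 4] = [3, 1, 4, 0, 5, 2, 6]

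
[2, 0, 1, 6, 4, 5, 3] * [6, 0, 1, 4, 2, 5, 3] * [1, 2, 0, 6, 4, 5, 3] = [2, 3, 1, 6, 0, 5, 4]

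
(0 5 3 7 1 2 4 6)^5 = (0 2 3 6 1 5 4 7)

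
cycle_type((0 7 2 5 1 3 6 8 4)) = 9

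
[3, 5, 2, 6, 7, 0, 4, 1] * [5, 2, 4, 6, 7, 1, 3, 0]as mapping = [0→6, 1→1, 2→4, 3→3, 4→0, 5→5, 6→7, 7→2]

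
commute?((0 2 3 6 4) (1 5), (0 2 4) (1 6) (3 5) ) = no:(0 2 3 6 4) (1 5)*(0 2 4) (1 6) (3 5) = (0 4 2 5 6) (1 3), (0 2 4) (1 6) (3 5)*(0 2 3 6 4) (1 5) = (0 3 1 4 2) (5 6) 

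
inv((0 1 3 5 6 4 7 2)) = (0 2 7 4 6 5 3 1)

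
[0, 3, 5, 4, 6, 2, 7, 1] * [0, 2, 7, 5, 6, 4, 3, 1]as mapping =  [0→0, 1→5, 2→4, 3→6, 4→3, 5→7, 6→1, 7→2]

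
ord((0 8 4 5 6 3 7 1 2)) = 9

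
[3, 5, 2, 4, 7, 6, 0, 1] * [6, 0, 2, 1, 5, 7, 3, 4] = [1, 7, 2, 5, 4, 3, 6, 0]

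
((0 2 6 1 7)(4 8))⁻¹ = (0 7 1 6 2)(4 8)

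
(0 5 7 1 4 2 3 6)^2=(0 7 4 3)(1 2 6 5)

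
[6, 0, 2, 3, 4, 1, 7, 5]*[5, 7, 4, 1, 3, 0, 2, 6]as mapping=[0→2, 1→5, 2→4, 3→1, 4→3, 5→7, 6→6, 7→0]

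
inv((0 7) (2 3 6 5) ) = (0 7) (2 5 6 3) 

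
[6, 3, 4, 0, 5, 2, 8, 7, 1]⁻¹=[3, 8, 5, 1, 2, 4, 0, 7, 6]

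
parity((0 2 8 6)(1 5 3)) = odd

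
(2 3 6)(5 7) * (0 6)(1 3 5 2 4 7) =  (0 6 4 7 2 5 1 3)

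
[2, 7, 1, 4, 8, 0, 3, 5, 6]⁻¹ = [5, 2, 0, 6, 3, 7, 8, 1, 4]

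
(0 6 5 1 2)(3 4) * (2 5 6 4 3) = (0 4 2)(1 5)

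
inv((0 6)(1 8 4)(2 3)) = (0 6)(1 4 8)(2 3)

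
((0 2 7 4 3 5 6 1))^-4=(0 3)(1 4)(2 5)(6 7)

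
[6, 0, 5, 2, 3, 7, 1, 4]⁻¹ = [1, 6, 3, 4, 7, 2, 0, 5]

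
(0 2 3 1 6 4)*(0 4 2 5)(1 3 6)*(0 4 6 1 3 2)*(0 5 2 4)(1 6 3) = (0 2 6 5)(3 4)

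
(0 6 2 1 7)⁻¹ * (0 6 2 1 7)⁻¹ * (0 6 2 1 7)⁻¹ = (0 2 7 6 1)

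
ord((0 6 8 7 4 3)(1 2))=6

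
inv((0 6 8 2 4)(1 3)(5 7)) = (0 4 2 8 6)(1 3)(5 7)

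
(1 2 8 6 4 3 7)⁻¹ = (1 7 3 4 6 8 2)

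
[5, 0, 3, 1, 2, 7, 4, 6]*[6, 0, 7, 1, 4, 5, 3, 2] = [5, 6, 1, 0, 7, 2, 4, 3]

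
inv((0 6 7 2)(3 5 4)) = (0 2 7 6)(3 4 5)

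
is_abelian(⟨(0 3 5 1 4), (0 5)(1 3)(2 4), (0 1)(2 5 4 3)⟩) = no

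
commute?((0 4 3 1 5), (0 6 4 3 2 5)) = no:(0 4 3 1 5) * (0 6 4 3 2 5) = (0 3 1)(2 5 6 4), (0 6 4 3 2 5) * (0 4 3 1 5) = (0 6 3 2)(1 5 4)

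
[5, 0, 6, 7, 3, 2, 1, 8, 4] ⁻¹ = [1, 6, 5, 4, 8, 0, 2, 3, 7] 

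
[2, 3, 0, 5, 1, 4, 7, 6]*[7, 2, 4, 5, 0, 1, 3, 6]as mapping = [0→4, 1→5, 2→7, 3→1, 4→2, 5→0, 6→6, 7→3]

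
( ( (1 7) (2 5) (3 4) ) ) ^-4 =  () 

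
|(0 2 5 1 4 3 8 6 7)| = 9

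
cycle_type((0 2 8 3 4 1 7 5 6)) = 9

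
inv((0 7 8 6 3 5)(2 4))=(0 5 3 6 8 7)(2 4)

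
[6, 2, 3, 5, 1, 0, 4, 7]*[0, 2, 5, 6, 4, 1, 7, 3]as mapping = [0→7, 1→5, 2→6, 3→1, 4→2, 5→0, 6→4, 7→3]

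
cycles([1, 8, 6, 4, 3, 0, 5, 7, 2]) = (0 1 8 2 6 5)(3 4)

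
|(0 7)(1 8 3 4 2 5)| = 6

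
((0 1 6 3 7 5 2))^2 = (0 6 7 2 1 3 5)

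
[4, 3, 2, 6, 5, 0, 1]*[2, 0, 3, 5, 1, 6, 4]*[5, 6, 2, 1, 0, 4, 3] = [6, 4, 1, 0, 3, 2, 5]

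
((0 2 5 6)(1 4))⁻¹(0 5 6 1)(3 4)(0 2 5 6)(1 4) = (0 4 2 6)(1 3)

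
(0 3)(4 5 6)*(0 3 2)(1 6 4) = (0 2)(1 6)(4 5)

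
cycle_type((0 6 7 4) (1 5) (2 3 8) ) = 2.3.4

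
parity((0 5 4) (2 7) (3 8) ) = even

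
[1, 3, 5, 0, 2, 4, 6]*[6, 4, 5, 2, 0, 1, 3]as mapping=[0→4, 1→2, 2→1, 3→6, 4→5, 5→0, 6→3]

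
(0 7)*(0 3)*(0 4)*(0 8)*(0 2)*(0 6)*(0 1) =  (0 7 3 4 8 2 6 1) 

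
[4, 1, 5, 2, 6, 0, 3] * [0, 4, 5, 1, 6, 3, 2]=[6, 4, 3, 5, 2, 0, 1]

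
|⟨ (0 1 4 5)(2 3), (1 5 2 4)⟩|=720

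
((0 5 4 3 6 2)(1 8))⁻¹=(0 2 6 3 4 5)(1 8)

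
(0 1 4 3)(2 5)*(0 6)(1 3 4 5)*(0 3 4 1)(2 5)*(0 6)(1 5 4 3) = (0 3)(1 2 6)(4 5)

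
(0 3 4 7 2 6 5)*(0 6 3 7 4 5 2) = (0 7) (2 3 5 6) 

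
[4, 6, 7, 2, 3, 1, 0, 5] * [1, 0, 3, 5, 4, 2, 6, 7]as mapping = [0→4, 1→6, 2→7, 3→3, 4→5, 5→0, 6→1, 7→2]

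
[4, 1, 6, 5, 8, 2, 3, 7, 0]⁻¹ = [8, 1, 5, 6, 0, 3, 2, 7, 4]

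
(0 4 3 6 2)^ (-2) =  (0 6 4 2 3)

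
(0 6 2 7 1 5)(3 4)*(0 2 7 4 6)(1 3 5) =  (2 4 5)(3 6 7)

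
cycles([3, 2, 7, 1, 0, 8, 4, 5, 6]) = (0 3 1 2 7 5 8 6 4)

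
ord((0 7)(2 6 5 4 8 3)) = 6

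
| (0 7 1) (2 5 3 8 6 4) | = 6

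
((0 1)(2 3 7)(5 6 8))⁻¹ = (0 1)(2 7 3)(5 8 6)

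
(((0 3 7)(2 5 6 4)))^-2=(0 3 7)(2 6)(4 5)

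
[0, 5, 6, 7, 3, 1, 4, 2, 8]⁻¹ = [0, 5, 7, 4, 6, 1, 2, 3, 8]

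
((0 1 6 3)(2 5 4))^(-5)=(0 3 6 1)(2 5 4)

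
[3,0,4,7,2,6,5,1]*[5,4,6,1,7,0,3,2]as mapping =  [0→1,1→5,2→7,3→2,4→6,5→3,6→0,7→4]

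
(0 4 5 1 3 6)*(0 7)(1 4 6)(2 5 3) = (0 6 7)(1 2 5 4 3)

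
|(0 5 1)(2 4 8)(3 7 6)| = 3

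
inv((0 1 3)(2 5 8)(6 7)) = (0 3 1)(2 8 5)(6 7)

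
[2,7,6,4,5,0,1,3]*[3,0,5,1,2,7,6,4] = [5,4,6,2,7,3,0,1]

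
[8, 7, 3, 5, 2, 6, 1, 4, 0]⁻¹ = [8, 6, 4, 2, 7, 3, 5, 1, 0]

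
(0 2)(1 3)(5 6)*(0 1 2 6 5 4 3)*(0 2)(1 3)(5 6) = (0 5 6 4 1 2 3)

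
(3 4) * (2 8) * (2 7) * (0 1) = (0 1)(2 8 7)(3 4)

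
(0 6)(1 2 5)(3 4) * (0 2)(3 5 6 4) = (0 4 5 1)(2 6)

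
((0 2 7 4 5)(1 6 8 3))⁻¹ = (0 5 4 7 2)(1 3 8 6)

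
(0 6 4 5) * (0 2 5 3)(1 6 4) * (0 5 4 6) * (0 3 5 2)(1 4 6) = (0 1 3 2 6 4 5)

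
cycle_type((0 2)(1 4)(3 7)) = 2^3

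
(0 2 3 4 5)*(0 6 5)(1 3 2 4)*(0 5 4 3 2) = (0 3 1 2)(4 5 6)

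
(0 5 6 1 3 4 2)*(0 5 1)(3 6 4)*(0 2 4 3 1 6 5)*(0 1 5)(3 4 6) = (0 3 5 4 6 2 1)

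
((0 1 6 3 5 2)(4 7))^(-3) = (0 3)(1 5)(2 6)(4 7)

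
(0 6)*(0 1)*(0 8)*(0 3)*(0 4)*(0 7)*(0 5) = (0 6 1 8 3 4 7 5)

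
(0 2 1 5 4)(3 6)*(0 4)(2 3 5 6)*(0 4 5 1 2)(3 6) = (0 6 1 3)(4 5)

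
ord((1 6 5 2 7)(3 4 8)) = 15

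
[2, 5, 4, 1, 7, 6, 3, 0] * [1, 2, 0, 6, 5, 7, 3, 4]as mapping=[0→0, 1→7, 2→5, 3→2, 4→4, 5→3, 6→6, 7→1]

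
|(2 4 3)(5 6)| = 6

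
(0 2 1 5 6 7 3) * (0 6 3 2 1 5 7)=(0 1 7 2 5 3 6)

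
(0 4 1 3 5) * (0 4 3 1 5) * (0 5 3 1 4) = (0 1 4 3 5)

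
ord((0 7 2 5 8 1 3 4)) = 8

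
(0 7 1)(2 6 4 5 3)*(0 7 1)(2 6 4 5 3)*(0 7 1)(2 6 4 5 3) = (2 5 6 3 4)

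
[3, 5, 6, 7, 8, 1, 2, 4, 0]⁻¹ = [8, 5, 6, 0, 7, 1, 2, 3, 4]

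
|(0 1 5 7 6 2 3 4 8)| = 9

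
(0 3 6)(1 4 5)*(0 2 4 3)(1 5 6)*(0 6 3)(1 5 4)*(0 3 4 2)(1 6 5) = (0 5 2 6)(1 3)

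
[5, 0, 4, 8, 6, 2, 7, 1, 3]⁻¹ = [1, 7, 5, 8, 2, 0, 4, 6, 3]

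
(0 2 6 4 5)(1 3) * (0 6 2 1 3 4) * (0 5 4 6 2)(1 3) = (0 3 1 6 5 2)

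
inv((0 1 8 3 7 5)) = (0 5 7 3 8 1)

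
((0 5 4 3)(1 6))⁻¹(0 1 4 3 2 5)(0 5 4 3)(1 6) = (0 2 4 5 6 3)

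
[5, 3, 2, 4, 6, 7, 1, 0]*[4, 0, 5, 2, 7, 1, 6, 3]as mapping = [0→1, 1→2, 2→5, 3→7, 4→6, 5→3, 6→0, 7→4]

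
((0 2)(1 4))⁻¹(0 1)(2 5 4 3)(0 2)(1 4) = (0 5 1 3)(2 4)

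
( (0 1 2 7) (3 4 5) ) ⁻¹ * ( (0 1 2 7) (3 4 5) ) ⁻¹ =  (0 2) (1 7) (3 4 5) 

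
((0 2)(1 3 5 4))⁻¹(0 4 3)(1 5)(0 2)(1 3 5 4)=(1 5 2)(3 4)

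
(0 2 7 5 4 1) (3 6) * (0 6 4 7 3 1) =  (0 2 3 4) (1 6) (5 7) 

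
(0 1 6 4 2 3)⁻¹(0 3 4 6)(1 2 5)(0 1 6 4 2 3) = (0 2 4 1)(3 5 6)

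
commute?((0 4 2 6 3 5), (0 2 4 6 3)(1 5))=no:(0 4 2 6 3 5) * (0 2 4 6 3)(1 5)=(0 6)(1 5 2 3), (0 2 4 6 3)(1 5) * (0 4 2 6 3 5)=(0 6 5 1)(3 4)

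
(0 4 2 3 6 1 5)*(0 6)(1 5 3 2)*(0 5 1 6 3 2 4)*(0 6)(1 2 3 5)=(0 6 2 4)(1 3)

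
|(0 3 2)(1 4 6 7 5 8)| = 6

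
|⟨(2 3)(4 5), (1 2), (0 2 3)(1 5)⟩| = 720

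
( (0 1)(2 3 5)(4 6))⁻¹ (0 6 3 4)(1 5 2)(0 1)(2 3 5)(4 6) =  (0 2 3)(1 4 5 6)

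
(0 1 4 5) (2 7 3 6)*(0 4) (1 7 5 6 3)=(0 7 1) (2 5 4 6) 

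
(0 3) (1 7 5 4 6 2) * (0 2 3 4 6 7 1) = (0 4 7 5 6 3 2) 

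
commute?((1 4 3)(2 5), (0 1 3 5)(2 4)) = no:(1 4 3)(2 5) * (0 1 3 5)(2 4) = (0 1 2)(4 5), (0 1 3 5)(2 4) * (1 4 3)(2 5) = (0 4 5)(2 3)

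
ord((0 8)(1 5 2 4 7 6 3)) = 14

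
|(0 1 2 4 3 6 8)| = 7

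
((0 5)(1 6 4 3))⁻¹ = (0 5)(1 3 4 6)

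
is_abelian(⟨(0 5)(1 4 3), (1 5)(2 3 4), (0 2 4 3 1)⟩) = no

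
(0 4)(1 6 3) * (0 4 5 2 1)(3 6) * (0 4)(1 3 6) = (0 5 2 3 4)(1 6)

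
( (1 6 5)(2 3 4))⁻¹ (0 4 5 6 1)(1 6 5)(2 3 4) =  (0 2 1 5 6)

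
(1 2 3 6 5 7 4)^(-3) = (1 5 2 7 3 4 6)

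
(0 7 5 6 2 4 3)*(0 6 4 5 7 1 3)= (0 1 3 6 2 5 4)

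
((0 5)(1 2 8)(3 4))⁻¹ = (0 5)(1 8 2)(3 4)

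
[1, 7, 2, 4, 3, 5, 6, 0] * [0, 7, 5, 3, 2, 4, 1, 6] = [7, 6, 5, 2, 3, 4, 1, 0]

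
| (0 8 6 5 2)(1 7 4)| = 15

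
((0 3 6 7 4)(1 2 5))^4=(0 4 7 6 3)(1 2 5)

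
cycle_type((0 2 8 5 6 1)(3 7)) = 2.6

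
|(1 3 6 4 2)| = 5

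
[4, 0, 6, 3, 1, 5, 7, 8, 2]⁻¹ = [1, 4, 8, 3, 0, 5, 2, 6, 7]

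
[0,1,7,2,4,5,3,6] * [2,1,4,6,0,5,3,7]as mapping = [0→2,1→1,2→7,3→4,4→0,5→5,6→6,7→3]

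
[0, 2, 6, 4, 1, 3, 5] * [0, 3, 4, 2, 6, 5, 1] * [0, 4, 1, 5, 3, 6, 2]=[0, 3, 4, 2, 5, 1, 6]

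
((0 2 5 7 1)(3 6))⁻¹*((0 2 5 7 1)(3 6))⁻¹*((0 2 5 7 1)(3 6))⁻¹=(0 5 1 2 7)(3 6)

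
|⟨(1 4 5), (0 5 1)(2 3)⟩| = 24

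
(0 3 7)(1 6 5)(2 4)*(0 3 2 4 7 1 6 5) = (0 2 7 3 1 5 6)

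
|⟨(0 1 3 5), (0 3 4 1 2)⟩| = 120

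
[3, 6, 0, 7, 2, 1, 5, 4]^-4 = [3, 5, 0, 7, 2, 6, 1, 4]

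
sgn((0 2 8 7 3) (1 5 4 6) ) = -1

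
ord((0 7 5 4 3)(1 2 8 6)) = 20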